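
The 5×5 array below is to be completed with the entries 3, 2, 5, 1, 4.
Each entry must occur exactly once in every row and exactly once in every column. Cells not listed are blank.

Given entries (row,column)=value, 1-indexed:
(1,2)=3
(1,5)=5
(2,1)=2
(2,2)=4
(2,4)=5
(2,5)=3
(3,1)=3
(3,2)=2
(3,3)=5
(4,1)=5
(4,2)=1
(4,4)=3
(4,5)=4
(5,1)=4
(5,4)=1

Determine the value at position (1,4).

2

Row 1, column 1: row 1 has {3, 5} and column 1 has {3, 2, 5, 4}, leaving only 1.
Row 2, column 3: row 2 has {3, 2, 5, 4} and column 3 has {5}, leaving only 1.
Row 3, column 4: row 3 has {3, 2, 5} and column 4 has {3, 5, 1}, leaving only 4.
Row 1 already has {3, 5, 1} and column 4 already has {3, 5, 1, 4}, so row 1, column 4 must be 2.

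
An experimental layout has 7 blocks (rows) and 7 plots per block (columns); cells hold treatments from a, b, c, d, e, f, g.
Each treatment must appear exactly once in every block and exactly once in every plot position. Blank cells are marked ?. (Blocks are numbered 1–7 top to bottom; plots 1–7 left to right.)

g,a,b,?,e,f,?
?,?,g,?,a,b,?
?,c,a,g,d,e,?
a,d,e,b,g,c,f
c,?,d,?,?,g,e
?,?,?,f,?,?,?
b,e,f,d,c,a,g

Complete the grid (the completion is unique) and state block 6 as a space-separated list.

Block 6, plot 3: block 6 has {f} and plot 3 has {a, b, d, e, f, g}, leaving only c.
Block 6, plot 5: block 6 has {c, f} and plot 5 has {a, c, d, e, g}, leaving only b.
Block 6, plot 2: block 6 has {b, c, f} and plot 2 has {a, c, d, e}, leaving only g.
Block 6, plot 6: block 6 has {b, c, f, g} and plot 6 has {a, b, c, e, f, g}, leaving only d.
Block 6, plot 1: block 6 has {b, c, d, f, g} and plot 1 has {a, b, c, g}, leaving only e.
Block 6, plot 7: block 6 has {b, c, d, e, f, g} and plot 7 has {e, f, g}, leaving only a.
So block 6 reads: e g c f b d a.

e g c f b d a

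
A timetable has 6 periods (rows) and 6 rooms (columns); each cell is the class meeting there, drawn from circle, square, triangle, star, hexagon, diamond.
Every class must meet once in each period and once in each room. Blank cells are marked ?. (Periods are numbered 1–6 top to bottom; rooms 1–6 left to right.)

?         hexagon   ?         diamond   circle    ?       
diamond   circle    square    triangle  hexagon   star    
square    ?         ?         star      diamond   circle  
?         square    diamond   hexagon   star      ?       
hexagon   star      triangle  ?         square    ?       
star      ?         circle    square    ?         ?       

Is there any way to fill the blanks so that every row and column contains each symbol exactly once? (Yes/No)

Yes

No period or room among the givens repeats a symbol, and propagating forced cells runs into no contradiction.
One valid completion exists (for instance, triangle hexagon star diamond circle square / diamond circle square triangle hexagon star / square triangle hexagon star diamond circle / circle square diamond hexagon star triangle / hexagon star triangle circle square diamond / star diamond circle square triangle hexagon).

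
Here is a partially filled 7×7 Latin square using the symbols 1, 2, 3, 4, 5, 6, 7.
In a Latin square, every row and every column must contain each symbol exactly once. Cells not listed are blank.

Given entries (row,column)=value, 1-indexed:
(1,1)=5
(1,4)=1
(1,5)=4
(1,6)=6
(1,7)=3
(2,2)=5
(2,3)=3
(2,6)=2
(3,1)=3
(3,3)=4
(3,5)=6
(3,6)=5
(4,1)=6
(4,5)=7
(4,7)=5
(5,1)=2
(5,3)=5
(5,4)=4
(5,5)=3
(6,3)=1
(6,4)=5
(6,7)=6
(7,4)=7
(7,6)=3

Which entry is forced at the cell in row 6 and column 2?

3

Row 2, column 4: row 2 has {2, 3, 5} and column 4 has {1, 4, 5, 7}, leaving only 6.
Row 2, column 5: row 2 has {2, 3, 5, 6} and column 5 has {3, 4, 6, 7}, leaving only 1.
Row 3, column 4: row 3 has {3, 4, 5, 6} and column 4 has {1, 4, 5, 6, 7}, leaving only 2.
Row 4, column 3: row 4 has {5, 6, 7} and column 3 has {1, 3, 4, 5}, leaving only 2.
Row 1, column 3: row 1 has {1, 3, 4, 5, 6} and column 3 has {1, 2, 3, 4, 5}, leaving only 7.
Row 1, column 2: row 1 has {1, 3, 4, 5, 6, 7} and column 2 has {5}, leaving only 2.
Row 4, column 4: row 4 has {2, 5, 6, 7} and column 4 has {1, 2, 4, 5, 6, 7}, leaving only 3.
Row 6, column 5: row 6 has {1, 5, 6} and column 5 has {1, 3, 4, 6, 7}, leaving only 2.
Row 7, column 3: row 7 has {3, 7} and column 3 has {1, 2, 3, 4, 5, 7}, leaving only 6.
Row 7, column 5: row 7 has {3, 6, 7} and column 5 has {1, 2, 3, 4, 6, 7}, leaving only 5.
Row 6, column 2 is narrowed to {3, 4, 7}.
If it were 4, then row 7, column 2 would be left with no valid symbol.
If it were 7, then row 7, column 2 would be left with no valid symbol.
So row 6, column 2 must be 3.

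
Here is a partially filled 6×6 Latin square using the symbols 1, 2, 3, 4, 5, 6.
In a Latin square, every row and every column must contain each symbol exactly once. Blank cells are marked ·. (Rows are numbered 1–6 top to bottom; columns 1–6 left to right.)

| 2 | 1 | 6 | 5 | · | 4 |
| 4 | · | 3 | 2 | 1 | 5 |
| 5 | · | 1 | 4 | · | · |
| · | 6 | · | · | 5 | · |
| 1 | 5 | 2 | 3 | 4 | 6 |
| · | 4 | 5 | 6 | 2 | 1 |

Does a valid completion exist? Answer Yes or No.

No

Row 2, column 2: row 2 together with column 2 already contain {1, 2, 3, 4, 5, 6} — every symbol — so nothing can go there. The grid has no valid completion.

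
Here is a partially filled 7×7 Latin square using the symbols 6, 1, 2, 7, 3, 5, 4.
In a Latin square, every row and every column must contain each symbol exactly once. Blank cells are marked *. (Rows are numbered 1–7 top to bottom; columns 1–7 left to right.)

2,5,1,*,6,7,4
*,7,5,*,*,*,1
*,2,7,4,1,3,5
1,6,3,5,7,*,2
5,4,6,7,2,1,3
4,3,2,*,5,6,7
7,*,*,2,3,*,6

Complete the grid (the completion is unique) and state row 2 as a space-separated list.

Row 2, column 5: row 2 has {1, 7, 5} and column 5 has {6, 1, 2, 7, 3, 5}, leaving only 4.
Row 2, column 6: row 2 has {1, 7, 5, 4} and column 6 has {6, 1, 7, 3}, leaving only 2.
Row 1, column 4: row 1 has {6, 1, 2, 7, 5, 4} and column 4 has {2, 7, 5, 4}, leaving only 3.
Row 2, column 4: row 2 has {1, 2, 7, 5, 4} and column 4 has {2, 7, 3, 5, 4}, leaving only 6.
Row 2, column 1: row 2 has {6, 1, 2, 7, 5, 4} and column 1 has {1, 2, 7, 5, 4}, leaving only 3.
So row 2 reads: 3 7 5 6 4 2 1.

3 7 5 6 4 2 1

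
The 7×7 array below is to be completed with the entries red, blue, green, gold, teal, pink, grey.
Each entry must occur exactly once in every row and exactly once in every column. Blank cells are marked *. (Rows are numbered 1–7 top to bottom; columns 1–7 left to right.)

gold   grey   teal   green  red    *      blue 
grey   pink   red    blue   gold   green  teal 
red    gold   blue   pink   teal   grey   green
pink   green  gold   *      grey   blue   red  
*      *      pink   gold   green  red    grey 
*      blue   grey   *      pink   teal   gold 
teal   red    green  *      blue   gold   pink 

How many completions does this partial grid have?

1

Row 1, column 6: eliminating its row and column leaves {pink}.
Row 4, column 4: eliminating its row and column leaves {teal}.
Row 5, column 1: eliminating its row and column leaves {blue}.
Row 5, column 2: eliminating its row and column leaves {teal}.
Row 6, column 1: eliminating its row and column leaves {green}.
Row 6, column 4: eliminating its row and column leaves {red}.
Row 7, column 4: eliminating its row and column leaves {grey}.
Only one assignment across all blanks avoids any row or column repeat, giving 1 completion.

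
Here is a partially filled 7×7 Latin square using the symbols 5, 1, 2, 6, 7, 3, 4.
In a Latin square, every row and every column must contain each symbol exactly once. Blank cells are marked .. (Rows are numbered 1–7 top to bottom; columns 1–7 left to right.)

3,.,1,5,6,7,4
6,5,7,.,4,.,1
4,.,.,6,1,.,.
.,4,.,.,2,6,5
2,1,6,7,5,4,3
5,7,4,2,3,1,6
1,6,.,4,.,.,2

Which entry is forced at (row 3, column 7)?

Row 3 already has {1, 6, 4} and column 7 already has {5, 1, 2, 6, 3, 4}, so row 3, column 7 must be 7.

7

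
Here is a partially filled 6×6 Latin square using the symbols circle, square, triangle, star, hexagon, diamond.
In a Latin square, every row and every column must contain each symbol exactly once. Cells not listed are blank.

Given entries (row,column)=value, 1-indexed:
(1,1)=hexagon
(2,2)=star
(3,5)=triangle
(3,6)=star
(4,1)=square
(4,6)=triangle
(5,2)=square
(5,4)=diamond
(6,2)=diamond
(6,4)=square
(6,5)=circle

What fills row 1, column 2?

Row 6, column 6: row 6 has {circle, square, diamond} and column 6 has {triangle, star}, leaving only hexagon.
Row 5, column 6: row 5 has {square, diamond} and column 6 has {triangle, star, hexagon}, leaving only circle.
Row 1, column 2 is narrowed to {circle, triangle}.
If it were circle, then row 4, column 2 would be left with no valid symbol.
So row 1, column 2 must be triangle.

triangle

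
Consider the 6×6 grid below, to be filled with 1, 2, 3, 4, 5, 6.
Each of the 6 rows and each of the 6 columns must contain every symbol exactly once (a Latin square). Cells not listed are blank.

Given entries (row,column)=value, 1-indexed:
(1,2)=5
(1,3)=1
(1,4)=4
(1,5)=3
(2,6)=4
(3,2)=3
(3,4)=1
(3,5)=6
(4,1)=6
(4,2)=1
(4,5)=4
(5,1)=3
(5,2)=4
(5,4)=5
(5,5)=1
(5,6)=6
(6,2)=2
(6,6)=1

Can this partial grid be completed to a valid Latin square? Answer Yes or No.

Row 1, column 1: row 1 has {1, 3, 4, 5} and column 1 has {3, 6}, so it must be 2.
Now row 1, column 6: row 1 together with column 6 already contain {1, 2, 3, 4, 5, 6} — every symbol — so nothing can go there. The grid has no valid completion.

No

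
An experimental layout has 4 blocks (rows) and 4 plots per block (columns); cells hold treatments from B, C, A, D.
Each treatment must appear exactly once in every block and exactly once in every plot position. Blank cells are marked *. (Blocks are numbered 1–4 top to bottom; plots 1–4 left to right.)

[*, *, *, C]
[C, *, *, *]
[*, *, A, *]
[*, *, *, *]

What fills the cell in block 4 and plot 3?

C

Block 4, plot 3 is narrowed to {B, C, D}.
If it were B, then block 2, plot 3 would be left with no valid symbol.
If it were D, then block 2, plot 3 would be left with no valid symbol.
So block 4, plot 3 must be C.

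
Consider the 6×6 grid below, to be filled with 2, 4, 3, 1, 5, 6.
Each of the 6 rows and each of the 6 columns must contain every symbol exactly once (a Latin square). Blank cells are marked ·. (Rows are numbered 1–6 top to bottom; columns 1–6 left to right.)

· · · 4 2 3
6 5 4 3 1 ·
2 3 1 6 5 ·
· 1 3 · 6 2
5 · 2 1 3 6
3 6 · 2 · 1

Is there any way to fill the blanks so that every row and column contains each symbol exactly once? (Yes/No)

No

Row 1, column 2: row 1 together with column 2 already contain {2, 4, 3, 1, 5, 6} — every symbol — so nothing can go there. The grid has no valid completion.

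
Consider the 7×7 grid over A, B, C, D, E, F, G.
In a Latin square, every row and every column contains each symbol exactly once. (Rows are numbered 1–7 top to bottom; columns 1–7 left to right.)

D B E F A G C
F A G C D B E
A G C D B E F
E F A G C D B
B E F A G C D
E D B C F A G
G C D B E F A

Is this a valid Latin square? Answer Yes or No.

Every row is a permutation, but column 4 contains C twice (at rows 2 and 6).

No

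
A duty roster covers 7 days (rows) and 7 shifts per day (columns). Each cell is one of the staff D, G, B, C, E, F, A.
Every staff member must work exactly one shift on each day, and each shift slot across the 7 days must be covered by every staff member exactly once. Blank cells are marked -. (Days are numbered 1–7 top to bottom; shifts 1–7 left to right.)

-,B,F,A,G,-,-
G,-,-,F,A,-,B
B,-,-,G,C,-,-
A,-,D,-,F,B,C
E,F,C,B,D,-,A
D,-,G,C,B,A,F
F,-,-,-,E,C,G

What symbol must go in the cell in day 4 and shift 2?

Day 1, shift 1: day 1 has {G, B, F, A} and shift 1 has {D, G, B, E, F, A}, leaving only C.
Day 2, shift 3: day 2 has {G, B, F, A} and shift 3 has {D, G, C, F}, leaving only E.
Day 2, shift 6: day 2 has {G, B, E, F, A} and shift 6 has {B, C, A}, leaving only D.
Day 1, shift 6: day 1 has {G, B, C, F, A} and shift 6 has {D, B, C, A}, leaving only E.
Day 1, shift 7: day 1 has {G, B, C, E, F, A} and shift 7 has {G, B, C, F, A}, leaving only D.
Day 2, shift 2: day 2 has {D, G, B, E, F, A} and shift 2 has {B, F}, leaving only C.
Day 3, shift 3: day 3 has {G, B, C} and shift 3 has {D, G, C, E, F}, leaving only A.
Day 3, shift 6: day 3 has {G, B, C, A} and shift 6 has {D, B, C, E, A}, leaving only F.
Day 3, shift 7: day 3 has {G, B, C, F, A} and shift 7 has {D, G, B, C, F, A}, leaving only E.
Day 3, shift 2: day 3 has {G, B, C, E, F, A} and shift 2 has {B, C, F}, leaving only D.
Day 4, shift 4: day 4 has {D, B, C, F, A} and shift 4 has {G, B, C, F, A}, leaving only E.
Day 4 already has {D, B, C, E, F, A} and shift 2 already has {D, B, C, F}, so day 4, shift 2 must be G.

G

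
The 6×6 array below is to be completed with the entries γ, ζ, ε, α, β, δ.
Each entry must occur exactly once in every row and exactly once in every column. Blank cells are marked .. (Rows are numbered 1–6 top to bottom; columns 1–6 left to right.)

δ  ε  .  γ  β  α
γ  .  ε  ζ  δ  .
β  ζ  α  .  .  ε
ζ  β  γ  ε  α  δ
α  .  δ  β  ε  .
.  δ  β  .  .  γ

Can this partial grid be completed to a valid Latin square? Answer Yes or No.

No row or column among the givens repeats a symbol, and propagating forced cells runs into no contradiction.
One valid completion exists (for instance, δ ε ζ γ β α / γ α ε ζ δ β / β ζ α δ γ ε / ζ β γ ε α δ / α γ δ β ε ζ / ε δ β α ζ γ).

Yes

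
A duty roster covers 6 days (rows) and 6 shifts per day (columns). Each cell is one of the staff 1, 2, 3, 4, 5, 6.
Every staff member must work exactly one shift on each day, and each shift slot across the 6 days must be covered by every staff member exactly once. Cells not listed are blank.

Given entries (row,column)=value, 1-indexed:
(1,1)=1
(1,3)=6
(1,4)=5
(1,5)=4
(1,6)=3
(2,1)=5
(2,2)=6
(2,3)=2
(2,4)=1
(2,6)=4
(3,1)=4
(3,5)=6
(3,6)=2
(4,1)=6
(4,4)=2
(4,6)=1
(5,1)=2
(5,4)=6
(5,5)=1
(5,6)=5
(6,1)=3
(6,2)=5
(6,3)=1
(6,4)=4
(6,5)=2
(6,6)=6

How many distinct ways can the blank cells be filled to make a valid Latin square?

Day 1, shift 2: eliminating its day and shift leaves {2}.
Day 2, shift 5: eliminating its day and shift leaves {3}.
Day 3, shift 2: eliminating its day and shift leaves {1, 3}.
Day 3, shift 3: eliminating its day and shift leaves {3, 5}.
Day 3, shift 4: eliminating its day and shift leaves {3}.
Day 4, shift 2: eliminating its day and shift leaves {3, 4}.
Day 4, shift 3: eliminating its day and shift leaves {3, 4, 5}.
Day 4, shift 5: eliminating its day and shift leaves {3, 5}.
Day 5, shift 2: eliminating its day and shift leaves {3, 4}.
Day 5, shift 3: eliminating its day and shift leaves {3, 4}.
Enumerating the assignments across these blanks that avoid any day or shift repeat gives 2 completions.

2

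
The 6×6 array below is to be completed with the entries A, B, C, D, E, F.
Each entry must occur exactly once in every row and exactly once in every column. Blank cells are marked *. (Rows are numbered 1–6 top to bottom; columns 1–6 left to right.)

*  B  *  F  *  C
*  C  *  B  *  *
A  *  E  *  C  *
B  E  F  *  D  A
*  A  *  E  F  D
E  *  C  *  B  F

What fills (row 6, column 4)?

Row 1, column 1: row 1 has {B, C, F} and column 1 has {A, B, E}, leaving only D.
Row 1, column 3: row 1 has {B, C, D, F} and column 3 has {C, E, F}, leaving only A.
Row 1, column 5: row 1 has {A, B, C, D, F} and column 5 has {B, C, D, F}, leaving only E.
Row 2, column 1: row 2 has {B, C} and column 1 has {A, B, D, E}, leaving only F.
Row 2, column 3: row 2 has {B, C, F} and column 3 has {A, C, E, F}, leaving only D.
Row 2, column 5: row 2 has {B, C, D, F} and column 5 has {B, C, D, E, F}, leaving only A.
Row 2, column 6: row 2 has {A, B, C, D, F} and column 6 has {A, C, D, F}, leaving only E.
Row 3, column 4: row 3 has {A, C, E} and column 4 has {B, E, F}, leaving only D.
Row 6 already has {B, C, E, F} and column 4 already has {B, D, E, F}, so row 6, column 4 must be A.

A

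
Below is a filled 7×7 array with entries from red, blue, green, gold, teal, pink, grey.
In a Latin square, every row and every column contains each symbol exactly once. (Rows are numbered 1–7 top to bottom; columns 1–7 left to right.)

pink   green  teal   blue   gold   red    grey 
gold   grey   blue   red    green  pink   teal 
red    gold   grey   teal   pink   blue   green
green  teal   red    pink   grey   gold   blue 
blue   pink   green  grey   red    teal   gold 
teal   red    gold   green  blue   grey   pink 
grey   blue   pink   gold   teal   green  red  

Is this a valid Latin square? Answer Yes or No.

Yes

Each row is a permutation of the 7 symbols, and so is each column.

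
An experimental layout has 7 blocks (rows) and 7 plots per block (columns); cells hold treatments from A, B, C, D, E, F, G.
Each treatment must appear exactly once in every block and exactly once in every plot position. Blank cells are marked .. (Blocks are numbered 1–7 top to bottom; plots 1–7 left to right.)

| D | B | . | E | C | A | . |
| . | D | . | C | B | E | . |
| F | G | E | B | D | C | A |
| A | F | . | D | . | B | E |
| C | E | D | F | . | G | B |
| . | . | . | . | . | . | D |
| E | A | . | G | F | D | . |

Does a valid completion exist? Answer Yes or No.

No block or plot among the givens repeats a symbol, and propagating forced cells runs into no contradiction.
One valid completion exists (for instance, D B F E C A G / G D A C B E F / F G E B D C A / A F C D G B E / C E D F A G B / B C G A E F D / E A B G F D C).

Yes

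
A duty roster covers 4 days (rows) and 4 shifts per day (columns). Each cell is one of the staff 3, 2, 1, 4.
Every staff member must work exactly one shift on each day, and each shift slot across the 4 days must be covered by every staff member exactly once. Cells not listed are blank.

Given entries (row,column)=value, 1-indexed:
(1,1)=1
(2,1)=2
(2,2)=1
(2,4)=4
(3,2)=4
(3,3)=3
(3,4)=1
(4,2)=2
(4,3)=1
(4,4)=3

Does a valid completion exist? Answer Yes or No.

No

Day 2, shift 3: day 2 together with shift 3 already contain {3, 2, 1, 4} — every symbol — so nothing can go there. The grid has no valid completion.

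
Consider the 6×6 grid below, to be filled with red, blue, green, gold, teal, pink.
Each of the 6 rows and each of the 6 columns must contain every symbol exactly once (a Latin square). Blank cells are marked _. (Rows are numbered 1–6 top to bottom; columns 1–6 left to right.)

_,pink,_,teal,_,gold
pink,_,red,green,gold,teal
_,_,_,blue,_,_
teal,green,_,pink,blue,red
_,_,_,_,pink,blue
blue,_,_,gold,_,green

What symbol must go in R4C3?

gold

Row 4 already has {red, blue, green, teal, pink} and column 3 already has {red}, so row 4, column 3 must be gold.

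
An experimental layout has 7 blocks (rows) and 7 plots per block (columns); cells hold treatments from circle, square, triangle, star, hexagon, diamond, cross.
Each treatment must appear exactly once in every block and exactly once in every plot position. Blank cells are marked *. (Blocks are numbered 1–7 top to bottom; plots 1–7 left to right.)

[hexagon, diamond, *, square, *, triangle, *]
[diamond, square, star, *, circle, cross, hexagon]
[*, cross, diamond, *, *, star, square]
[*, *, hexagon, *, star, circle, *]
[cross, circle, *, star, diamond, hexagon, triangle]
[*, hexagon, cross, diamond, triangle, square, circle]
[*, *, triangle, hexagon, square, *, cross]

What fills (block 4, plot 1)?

square

Block 1, plot 3: block 1 has {square, triangle, hexagon, diamond} and plot 3 has {triangle, star, hexagon, diamond, cross}, leaving only circle.
Block 1, plot 5: block 1 has {circle, square, triangle, hexagon, diamond} and plot 5 has {circle, square, triangle, star, diamond}, leaving only cross.
Block 1, plot 7: block 1 has {circle, square, triangle, hexagon, diamond, cross} and plot 7 has {circle, square, triangle, hexagon, cross}, leaving only star.
Block 2, plot 4: block 2 has {circle, square, star, hexagon, diamond, cross} and plot 4 has {square, star, hexagon, diamond}, leaving only triangle.
Block 3, plot 4: block 3 has {square, star, diamond, cross} and plot 4 has {square, triangle, star, hexagon, diamond}, leaving only circle.
Block 3, plot 1: block 3 has {circle, square, star, diamond, cross} and plot 1 has {hexagon, diamond, cross}, leaving only triangle.
Block 4 already has {circle, star, hexagon} and plot 1 already has {triangle, hexagon, diamond, cross}, so block 4, plot 1 must be square.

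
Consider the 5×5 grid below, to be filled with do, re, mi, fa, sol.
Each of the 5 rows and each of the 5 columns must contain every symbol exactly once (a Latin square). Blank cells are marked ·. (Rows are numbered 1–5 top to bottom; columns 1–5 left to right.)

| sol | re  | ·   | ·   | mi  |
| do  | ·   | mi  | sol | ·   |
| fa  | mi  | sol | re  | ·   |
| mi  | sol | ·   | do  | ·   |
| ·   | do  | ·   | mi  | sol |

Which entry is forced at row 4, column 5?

fa

Row 1, column 4: row 1 has {re, mi, sol} and column 4 has {do, re, mi, sol}, leaving only fa.
Row 1, column 3: row 1 has {re, mi, fa, sol} and column 3 has {mi, sol}, leaving only do.
Row 2, column 2: row 2 has {do, mi, sol} and column 2 has {do, re, mi, sol}, leaving only fa.
Row 2, column 5: row 2 has {do, mi, fa, sol} and column 5 has {mi, sol}, leaving only re.
Row 4 already has {do, mi, sol} and column 5 already has {re, mi, sol}, so row 4, column 5 must be fa.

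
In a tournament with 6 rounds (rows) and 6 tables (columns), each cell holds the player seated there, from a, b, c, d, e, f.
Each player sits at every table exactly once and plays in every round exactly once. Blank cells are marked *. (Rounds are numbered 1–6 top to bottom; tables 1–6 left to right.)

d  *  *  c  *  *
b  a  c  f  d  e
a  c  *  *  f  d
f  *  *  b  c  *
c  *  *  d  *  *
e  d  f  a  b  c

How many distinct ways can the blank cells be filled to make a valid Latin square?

4

Round 1, table 2: eliminating its round and table leaves {b, e, f}.
Round 1, table 3: eliminating its round and table leaves {a, b, e}.
Round 1, table 5: eliminating its round and table leaves {a, e}.
Round 1, table 6: eliminating its round and table leaves {a, b, f}.
Round 3, table 3: eliminating its round and table leaves {b, e}.
Round 3, table 4: eliminating its round and table leaves {e}.
Round 4, table 2: eliminating its round and table leaves {e}.
Round 4, table 3: eliminating its round and table leaves {a, d, e}.
Round 4, table 6: eliminating its round and table leaves {a}.
Round 5, table 2: eliminating its round and table leaves {b, e, f}.
Round 5, table 3: eliminating its round and table leaves {a, b, e}.
Round 5, table 5: eliminating its round and table leaves {a, e}.
Round 5, table 6: eliminating its round and table leaves {a, b, f}.
Enumerating the assignments across these blanks that avoid any round or table repeat gives 4 completions.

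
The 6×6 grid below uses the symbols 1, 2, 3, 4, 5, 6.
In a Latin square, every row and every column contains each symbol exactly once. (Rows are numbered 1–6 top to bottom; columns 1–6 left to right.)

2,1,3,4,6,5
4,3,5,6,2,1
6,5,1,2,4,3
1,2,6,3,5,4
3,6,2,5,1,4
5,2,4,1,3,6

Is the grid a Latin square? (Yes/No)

No

Every row is a permutation, but column 6 contains 4 twice (at rows 4 and 5).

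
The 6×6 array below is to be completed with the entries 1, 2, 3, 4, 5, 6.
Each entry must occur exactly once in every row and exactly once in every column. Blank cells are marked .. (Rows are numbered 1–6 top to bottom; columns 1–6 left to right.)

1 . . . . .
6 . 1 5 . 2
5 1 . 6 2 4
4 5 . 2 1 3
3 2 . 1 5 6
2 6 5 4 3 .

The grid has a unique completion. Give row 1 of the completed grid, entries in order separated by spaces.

1 4 2 3 6 5

Row 1, column 4: row 1 has {1} and column 4 has {1, 2, 4, 5, 6}, leaving only 3.
Row 1, column 2: row 1 has {1, 3} and column 2 has {1, 2, 5, 6}, leaving only 4.
Row 1, column 5: row 1 has {1, 3, 4} and column 5 has {1, 2, 3, 5}, leaving only 6.
Row 1, column 3: row 1 has {1, 3, 4, 6} and column 3 has {1, 5}, leaving only 2.
Row 1, column 6: row 1 has {1, 2, 3, 4, 6} and column 6 has {2, 3, 4, 6}, leaving only 5.
So row 1 reads: 1 4 2 3 6 5.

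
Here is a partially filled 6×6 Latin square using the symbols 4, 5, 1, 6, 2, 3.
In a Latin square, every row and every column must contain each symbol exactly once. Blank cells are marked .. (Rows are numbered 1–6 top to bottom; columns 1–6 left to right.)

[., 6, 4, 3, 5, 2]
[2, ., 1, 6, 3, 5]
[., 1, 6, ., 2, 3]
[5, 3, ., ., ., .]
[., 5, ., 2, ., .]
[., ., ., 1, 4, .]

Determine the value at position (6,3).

Row 1, column 1: row 1 has {4, 5, 6, 2, 3} and column 1 has {5, 2}, leaving only 1.
Row 2, column 2: row 2 has {5, 1, 6, 2, 3} and column 2 has {5, 1, 6, 3}, leaving only 4.
Row 3, column 1: row 3 has {1, 6, 2, 3} and column 1 has {5, 1, 2}, leaving only 4.
Row 3, column 4: row 3 has {4, 1, 6, 2, 3} and column 4 has {1, 6, 2, 3}, leaving only 5.
Row 4, column 3: row 4 has {5, 3} and column 3 has {4, 1, 6}, leaving only 2.
Row 4, column 4: row 4 has {5, 2, 3} and column 4 has {5, 1, 6, 2, 3}, leaving only 4.
Row 5, column 3: row 5 has {5, 2} and column 3 has {4, 1, 6, 2}, leaving only 3.
Row 6 already has {4, 1} and column 3 already has {4, 1, 6, 2, 3}, so row 6, column 3 must be 5.

5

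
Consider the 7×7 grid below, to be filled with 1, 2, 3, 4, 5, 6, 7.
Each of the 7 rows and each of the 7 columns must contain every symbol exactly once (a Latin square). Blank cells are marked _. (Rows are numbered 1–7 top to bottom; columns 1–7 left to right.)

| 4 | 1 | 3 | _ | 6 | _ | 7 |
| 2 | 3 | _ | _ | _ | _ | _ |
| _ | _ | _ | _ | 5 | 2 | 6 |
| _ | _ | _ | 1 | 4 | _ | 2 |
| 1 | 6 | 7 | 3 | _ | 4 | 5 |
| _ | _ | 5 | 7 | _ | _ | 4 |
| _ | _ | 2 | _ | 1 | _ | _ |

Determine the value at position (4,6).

Row 1, column 6: row 1 has {1, 3, 4, 6, 7} and column 6 has {2, 4}, leaving only 5.
Row 1, column 4: row 1 has {1, 3, 4, 5, 6, 7} and column 4 has {1, 3, 7}, leaving only 2.
Row 2, column 5: row 2 has {2, 3} and column 5 has {1, 4, 5, 6}, leaving only 7.
Row 2, column 7: row 2 has {2, 3, 7} and column 7 has {2, 4, 5, 6, 7}, leaving only 1.
Row 2, column 6: row 2 has {1, 2, 3, 7} and column 6 has {2, 4, 5}, leaving only 6.
Row 2, column 3: row 2 has {1, 2, 3, 6, 7} and column 3 has {2, 3, 5, 7}, leaving only 4.
Row 2, column 4: row 2 has {1, 2, 3, 4, 6, 7} and column 4 has {1, 2, 3, 7}, leaving only 5.
Row 3, column 3: row 3 has {2, 5, 6} and column 3 has {2, 3, 4, 5, 7}, leaving only 1.
Row 3, column 4: row 3 has {1, 2, 5, 6} and column 4 has {1, 2, 3, 5, 7}, leaving only 4.
Row 3, column 2: row 3 has {1, 2, 4, 5, 6} and column 2 has {1, 3, 6}, leaving only 7.
Row 3, column 1: row 3 has {1, 2, 4, 5, 6, 7} and column 1 has {1, 2, 4}, leaving only 3.
Row 4, column 2: row 4 has {1, 2, 4} and column 2 has {1, 3, 6, 7}, leaving only 5.
Row 4, column 3: row 4 has {1, 2, 4, 5} and column 3 has {1, 2, 3, 4, 5, 7}, leaving only 6.
Row 4, column 1: row 4 has {1, 2, 4, 5, 6} and column 1 has {1, 2, 3, 4}, leaving only 7.
Row 4 already has {1, 2, 4, 5, 6, 7} and column 6 already has {2, 4, 5, 6}, so row 4, column 6 must be 3.

3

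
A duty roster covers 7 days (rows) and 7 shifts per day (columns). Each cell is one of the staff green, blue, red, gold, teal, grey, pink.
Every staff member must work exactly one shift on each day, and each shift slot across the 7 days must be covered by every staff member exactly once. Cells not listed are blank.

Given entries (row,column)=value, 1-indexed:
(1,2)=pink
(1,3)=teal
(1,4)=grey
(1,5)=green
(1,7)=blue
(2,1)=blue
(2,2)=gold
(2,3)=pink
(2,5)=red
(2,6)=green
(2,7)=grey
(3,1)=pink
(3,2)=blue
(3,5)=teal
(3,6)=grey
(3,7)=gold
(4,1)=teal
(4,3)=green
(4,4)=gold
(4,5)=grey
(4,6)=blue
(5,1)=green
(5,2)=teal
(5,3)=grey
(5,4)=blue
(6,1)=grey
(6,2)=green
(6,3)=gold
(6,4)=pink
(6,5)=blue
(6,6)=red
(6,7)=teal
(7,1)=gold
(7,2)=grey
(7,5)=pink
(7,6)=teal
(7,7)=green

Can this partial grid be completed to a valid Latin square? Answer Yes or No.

No day or shift among the givens repeats a symbol, and propagating forced cells runs into no contradiction.
One valid completion exists (for instance, red pink teal grey green gold blue / blue gold pink teal red green grey / pink blue red green teal grey gold / teal red green gold grey blue pink / green teal grey blue gold pink red / grey green gold pink blue red teal / gold grey blue red pink teal green).

Yes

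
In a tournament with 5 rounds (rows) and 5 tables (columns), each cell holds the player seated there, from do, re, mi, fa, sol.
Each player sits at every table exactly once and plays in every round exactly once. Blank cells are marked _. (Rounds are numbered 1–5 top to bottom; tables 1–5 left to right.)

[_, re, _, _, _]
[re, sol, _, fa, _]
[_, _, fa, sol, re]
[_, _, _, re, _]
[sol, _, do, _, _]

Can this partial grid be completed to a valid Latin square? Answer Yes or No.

No

Round 2, table 3: round 2 has {re, fa, sol} and table 3 has {do, fa}, so it must be mi.
Round 1, table 3: round 1 has {re} and table 3 has {do, mi, fa}, so it must be sol.
Now round 4, table 3: round 4 together with table 3 already contain {do, re, mi, fa, sol} — every symbol — so nothing can go there. The grid has no valid completion.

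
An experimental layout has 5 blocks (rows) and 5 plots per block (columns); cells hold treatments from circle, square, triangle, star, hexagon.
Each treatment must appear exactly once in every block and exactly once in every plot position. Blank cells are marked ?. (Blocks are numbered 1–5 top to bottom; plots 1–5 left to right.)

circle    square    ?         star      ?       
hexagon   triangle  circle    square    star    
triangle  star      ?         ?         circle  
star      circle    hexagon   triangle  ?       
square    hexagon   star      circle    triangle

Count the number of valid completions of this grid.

1

Block 1, plot 3: eliminating its block and plot leaves {triangle}.
Block 1, plot 5: eliminating its block and plot leaves {hexagon}.
Block 3, plot 3: eliminating its block and plot leaves {square}.
Block 3, plot 4: eliminating its block and plot leaves {hexagon}.
Block 4, plot 5: eliminating its block and plot leaves {square}.
Only one assignment across all blanks avoids any block or plot repeat, giving 1 completion.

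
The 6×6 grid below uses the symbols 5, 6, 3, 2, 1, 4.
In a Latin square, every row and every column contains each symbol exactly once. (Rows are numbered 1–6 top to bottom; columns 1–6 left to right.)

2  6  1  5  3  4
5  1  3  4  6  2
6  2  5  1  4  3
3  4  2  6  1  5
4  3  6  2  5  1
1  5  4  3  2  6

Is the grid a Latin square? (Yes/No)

Each row is a permutation of the 6 symbols, and so is each column.

Yes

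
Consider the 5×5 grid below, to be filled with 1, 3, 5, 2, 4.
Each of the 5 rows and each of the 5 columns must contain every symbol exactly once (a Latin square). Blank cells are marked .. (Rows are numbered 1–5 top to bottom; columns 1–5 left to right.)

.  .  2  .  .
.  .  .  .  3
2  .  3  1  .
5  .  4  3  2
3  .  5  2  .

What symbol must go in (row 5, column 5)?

Row 2, column 3: row 2 has {3} and column 3 has {3, 5, 2, 4}, leaving only 1.
Row 2, column 1: row 2 has {1, 3} and column 1 has {3, 5, 2}, leaving only 4.
Row 1, column 1: row 1 has {2} and column 1 has {3, 5, 2, 4}, leaving only 1.
Row 2, column 4: row 2 has {1, 3, 4} and column 4 has {1, 3, 2}, leaving only 5.
Row 1, column 4: row 1 has {1, 2} and column 4 has {1, 3, 5, 2}, leaving only 4.
Row 1, column 5: row 1 has {1, 2, 4} and column 5 has {3, 2}, leaving only 5.
Row 1, column 2: row 1 has {1, 5, 2, 4} and column 2 has {}, leaving only 3.
Row 2, column 2: row 2 has {1, 3, 5, 4} and column 2 has {3}, leaving only 2.
Row 3, column 5: row 3 has {1, 3, 2} and column 5 has {3, 5, 2}, leaving only 4.
Row 5 already has {3, 5, 2} and column 5 already has {3, 5, 2, 4}, so row 5, column 5 must be 1.

1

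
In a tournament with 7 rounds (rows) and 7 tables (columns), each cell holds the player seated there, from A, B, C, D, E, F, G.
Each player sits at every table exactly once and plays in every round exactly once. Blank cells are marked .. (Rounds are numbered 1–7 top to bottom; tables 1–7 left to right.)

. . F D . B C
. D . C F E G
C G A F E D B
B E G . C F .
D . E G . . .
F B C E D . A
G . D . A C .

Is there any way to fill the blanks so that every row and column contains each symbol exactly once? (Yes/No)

No round or table among the givens repeats a symbol, and propagating forced cells runs into no contradiction.
One valid completion exists (for instance, E A F D G B C / A D B C F E G / C G A F E D B / B E G A C F D / D C E G B A F / F B C E D G A / G F D B A C E).

Yes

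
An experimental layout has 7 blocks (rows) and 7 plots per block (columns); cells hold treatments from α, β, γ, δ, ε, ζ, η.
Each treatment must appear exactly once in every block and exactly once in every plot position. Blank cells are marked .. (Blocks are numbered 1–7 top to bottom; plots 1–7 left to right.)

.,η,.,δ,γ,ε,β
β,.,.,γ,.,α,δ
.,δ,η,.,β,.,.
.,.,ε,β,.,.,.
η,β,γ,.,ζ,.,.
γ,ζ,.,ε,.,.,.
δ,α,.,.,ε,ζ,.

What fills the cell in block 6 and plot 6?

β

Block 2, plot 2: block 2 has {α, β, γ, δ} and plot 2 has {α, β, δ, ζ, η}, leaving only ε.
Block 2, plot 3: block 2 has {α, β, γ, δ, ε} and plot 3 has {γ, ε, η}, leaving only ζ.
Block 1, plot 3: block 1 has {β, γ, δ, ε, η} and plot 3 has {γ, ε, ζ, η}, leaving only α.
Block 1, plot 1: block 1 has {α, β, γ, δ, ε, η} and plot 1 has {β, γ, δ, η}, leaving only ζ.
Block 2, plot 5: block 2 has {α, β, γ, δ, ε, ζ} and plot 5 has {β, γ, ε, ζ}, leaving only η.
Block 3, plot 6: block 3 has {β, δ, η} and plot 6 has {α, ε, ζ}, leaving only γ.
Block 4, plot 1: block 4 has {β, ε} and plot 1 has {β, γ, δ, ζ, η}, leaving only α.
Block 3, plot 1: block 3 has {β, γ, δ, η} and plot 1 has {α, β, γ, δ, ζ, η}, leaving only ε.
Block 4, plot 2: block 4 has {α, β, ε} and plot 2 has {α, β, δ, ε, ζ, η}, leaving only γ.
Block 4, plot 5: block 4 has {α, β, γ, ε} and plot 5 has {β, γ, ε, ζ, η}, leaving only δ.
Block 4, plot 6: block 4 has {α, β, γ, δ, ε} and plot 6 has {α, γ, ε, ζ}, leaving only η.
Block 4, plot 7: block 4 has {α, β, γ, δ, ε, η} and plot 7 has {β, δ}, leaving only ζ.
Block 3, plot 7: block 3 has {β, γ, δ, ε, η} and plot 7 has {β, δ, ζ}, leaving only α.
Block 3, plot 4: block 3 has {α, β, γ, δ, ε, η} and plot 4 has {β, γ, δ, ε}, leaving only ζ.
Block 5, plot 4: block 5 has {β, γ, ζ, η} and plot 4 has {β, γ, δ, ε, ζ}, leaving only α.
Block 5, plot 6: block 5 has {α, β, γ, ζ, η} and plot 6 has {α, γ, ε, ζ, η}, leaving only δ.
Block 6 already has {γ, ε, ζ} and plot 6 already has {α, γ, δ, ε, ζ, η}, so block 6, plot 6 must be β.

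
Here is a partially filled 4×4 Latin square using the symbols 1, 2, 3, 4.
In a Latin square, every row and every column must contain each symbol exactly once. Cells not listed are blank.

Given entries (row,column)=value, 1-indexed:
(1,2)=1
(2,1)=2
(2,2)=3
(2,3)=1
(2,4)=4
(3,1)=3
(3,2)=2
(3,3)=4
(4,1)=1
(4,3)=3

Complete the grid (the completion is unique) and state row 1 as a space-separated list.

4 1 2 3

Row 1, column 1: row 1 has {1} and column 1 has {1, 2, 3}, leaving only 4.
Row 1, column 3: row 1 has {1, 4} and column 3 has {1, 3, 4}, leaving only 2.
Row 1, column 4: row 1 has {1, 2, 4} and column 4 has {4}, leaving only 3.
So row 1 reads: 4 1 2 3.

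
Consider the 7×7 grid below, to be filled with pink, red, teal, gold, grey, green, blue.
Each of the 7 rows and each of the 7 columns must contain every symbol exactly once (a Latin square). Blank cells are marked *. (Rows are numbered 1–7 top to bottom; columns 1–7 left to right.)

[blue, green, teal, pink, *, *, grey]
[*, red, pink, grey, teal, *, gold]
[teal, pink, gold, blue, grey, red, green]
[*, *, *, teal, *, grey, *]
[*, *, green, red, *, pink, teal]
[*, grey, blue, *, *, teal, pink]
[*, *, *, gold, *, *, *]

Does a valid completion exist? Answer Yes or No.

Row 1, column 6: row 1 has {pink, teal, grey, green, blue} and column 6 has {pink, red, teal, grey}, so it must be gold.
Row 1, column 5: row 1 has {pink, teal, gold, grey, green, blue} and column 5 has {teal, grey}, so it must be red.
Row 2, column 1: row 2 has {pink, red, teal, gold, grey} and column 1 has {teal, blue}, so it must be green.
Row 2, column 6: row 2 has {pink, red, teal, gold, grey, green} and column 6 has {pink, red, teal, gold, grey}, so it must be blue.
Row 4, column 3: row 4 has {teal, grey} and column 3 has {pink, teal, gold, green, blue}, so it must be red.
Row 4, column 7: row 4 has {red, teal, grey} and column 7 has {pink, teal, gold, grey, green}, so it must be blue.
Row 4, column 2: row 4 has {red, teal, grey, blue} and column 2 has {pink, red, grey, green}, so it must be gold.
Row 4, column 1: row 4 has {red, teal, gold, grey, blue} and column 1 has {teal, green, blue}, so it must be pink.
Row 4, column 5: row 4 has {pink, red, teal, gold, grey, blue} and column 5 has {red, teal, grey}, so it must be green.
Row 5, column 2: row 5 has {pink, red, teal, green} and column 2 has {pink, red, gold, grey, green}, so it must be blue.
Row 5, column 5: row 5 has {pink, red, teal, green, blue} and column 5 has {red, teal, grey, green}, so it must be gold.
Now row 6, column 5: row 6 together with column 5 already contain {pink, red, teal, gold, grey, green, blue} — every symbol — so nothing can go there. The grid has no valid completion.

No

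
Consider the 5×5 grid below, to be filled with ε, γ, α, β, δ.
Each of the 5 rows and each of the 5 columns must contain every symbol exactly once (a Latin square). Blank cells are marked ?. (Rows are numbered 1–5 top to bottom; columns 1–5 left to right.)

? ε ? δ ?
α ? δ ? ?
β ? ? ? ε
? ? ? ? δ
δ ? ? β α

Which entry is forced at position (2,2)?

β

Row 1, column 1: row 1 has {ε, δ} and column 1 has {α, β, δ}, leaving only γ.
Row 1, column 5: row 1 has {ε, γ, δ} and column 5 has {ε, α, δ}, leaving only β.
Row 1, column 3: row 1 has {ε, γ, β, δ} and column 3 has {δ}, leaving only α.
Row 2, column 5: row 2 has {α, δ} and column 5 has {ε, α, β, δ}, leaving only γ.
Row 2 already has {γ, α, δ} and column 2 already has {ε}, so row 2, column 2 must be β.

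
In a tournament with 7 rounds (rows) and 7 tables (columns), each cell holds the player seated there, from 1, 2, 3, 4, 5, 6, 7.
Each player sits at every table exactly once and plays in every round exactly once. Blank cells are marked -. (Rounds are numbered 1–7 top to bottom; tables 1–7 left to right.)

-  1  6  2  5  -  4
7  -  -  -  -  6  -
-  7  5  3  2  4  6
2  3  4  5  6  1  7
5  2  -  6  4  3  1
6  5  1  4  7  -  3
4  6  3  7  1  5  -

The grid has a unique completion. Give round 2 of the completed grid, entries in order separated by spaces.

7 4 2 1 3 6 5

Round 2, table 2: round 2 has {6, 7} and table 2 has {1, 2, 3, 5, 6, 7}, leaving only 4.
Round 2, table 3: round 2 has {4, 6, 7} and table 3 has {1, 3, 4, 5, 6}, leaving only 2.
Round 2, table 4: round 2 has {2, 4, 6, 7} and table 4 has {2, 3, 4, 5, 6, 7}, leaving only 1.
Round 2, table 5: round 2 has {1, 2, 4, 6, 7} and table 5 has {1, 2, 4, 5, 6, 7}, leaving only 3.
Round 2, table 7: round 2 has {1, 2, 3, 4, 6, 7} and table 7 has {1, 3, 4, 6, 7}, leaving only 5.
So round 2 reads: 7 4 2 1 3 6 5.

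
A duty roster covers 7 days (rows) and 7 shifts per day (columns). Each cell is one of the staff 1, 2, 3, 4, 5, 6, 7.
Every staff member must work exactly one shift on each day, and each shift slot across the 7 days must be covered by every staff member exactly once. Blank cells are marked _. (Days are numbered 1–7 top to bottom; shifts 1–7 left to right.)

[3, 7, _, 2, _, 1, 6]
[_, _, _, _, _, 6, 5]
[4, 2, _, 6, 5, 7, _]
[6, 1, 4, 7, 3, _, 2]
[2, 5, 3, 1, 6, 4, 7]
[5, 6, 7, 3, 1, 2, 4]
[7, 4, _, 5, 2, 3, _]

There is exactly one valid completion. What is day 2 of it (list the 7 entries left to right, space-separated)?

1 3 2 4 7 6 5

Day 2, shift 1: day 2 has {5, 6} and shift 1 has {2, 3, 4, 5, 6, 7}, leaving only 1.
Day 2, shift 2: day 2 has {1, 5, 6} and shift 2 has {1, 2, 4, 5, 6, 7}, leaving only 3.
Day 2, shift 3: day 2 has {1, 3, 5, 6} and shift 3 has {3, 4, 7}, leaving only 2.
Day 2, shift 4: day 2 has {1, 2, 3, 5, 6} and shift 4 has {1, 2, 3, 5, 6, 7}, leaving only 4.
Day 2, shift 5: day 2 has {1, 2, 3, 4, 5, 6} and shift 5 has {1, 2, 3, 5, 6}, leaving only 7.
So day 2 reads: 1 3 2 4 7 6 5.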